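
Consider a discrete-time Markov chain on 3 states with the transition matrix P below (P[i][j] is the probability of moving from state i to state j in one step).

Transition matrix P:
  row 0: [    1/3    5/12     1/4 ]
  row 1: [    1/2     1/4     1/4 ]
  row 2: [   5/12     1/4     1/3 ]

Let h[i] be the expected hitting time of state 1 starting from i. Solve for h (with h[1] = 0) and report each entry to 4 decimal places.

First-step conditioning: h[1] = 0; for i ≠ 1, h[i] = 1 + Σ_k P[i][k]·h[k].
  h[0] = 1 + 1/3·h[0] + 1/4·h[2]
  h[2] = 1 + 5/12·h[0] + 1/3·h[2]
Solving the 2×2 linear system over states ≠ 1 gives exactly h = [132/49, 0, 156/49] (h[1] = 0 is the target).

h = [2.6939, 0.0000, 3.1837]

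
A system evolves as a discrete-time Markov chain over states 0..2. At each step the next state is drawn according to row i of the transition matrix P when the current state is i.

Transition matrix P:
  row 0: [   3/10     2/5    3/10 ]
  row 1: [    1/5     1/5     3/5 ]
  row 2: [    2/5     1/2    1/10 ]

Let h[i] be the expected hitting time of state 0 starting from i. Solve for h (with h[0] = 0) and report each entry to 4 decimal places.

h = [0.0000, 3.5714, 3.0952]

First-step conditioning: h[0] = 0; for i ≠ 0, h[i] = 1 + Σ_k P[i][k]·h[k].
  h[1] = 1 + 1/5·h[1] + 3/5·h[2]
  h[2] = 1 + 1/2·h[1] + 1/10·h[2]
Solving the 2×2 linear system over states ≠ 0 gives exactly h = [0, 25/7, 65/21] (h[0] = 0 is the target).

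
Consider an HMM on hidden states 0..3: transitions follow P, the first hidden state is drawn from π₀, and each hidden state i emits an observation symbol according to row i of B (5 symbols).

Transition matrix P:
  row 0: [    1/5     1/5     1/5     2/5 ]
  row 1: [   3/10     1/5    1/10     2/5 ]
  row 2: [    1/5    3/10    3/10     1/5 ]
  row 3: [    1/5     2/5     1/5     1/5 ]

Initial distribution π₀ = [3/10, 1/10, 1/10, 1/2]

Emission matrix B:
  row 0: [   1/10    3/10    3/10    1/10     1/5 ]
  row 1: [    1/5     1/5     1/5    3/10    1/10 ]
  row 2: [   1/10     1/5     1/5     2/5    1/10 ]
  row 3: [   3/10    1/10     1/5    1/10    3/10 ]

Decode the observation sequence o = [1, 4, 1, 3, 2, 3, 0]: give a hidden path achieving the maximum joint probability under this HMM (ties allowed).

path = [0, 3, 1, 1, 3, 1, 3]

t=0: δ = [9.000e-02, 2.000e-02, 2.000e-02, 5.000e-02]  (obs o_0=1)
t=1: δ = [3.600e-03, 2.000e-03, 1.800e-03, 1.080e-02]  ψ = [0, 3, 0, 0]  (obs o_1=4)
t=2: δ = [6.480e-04, 8.640e-04, 4.320e-04, 2.160e-04]  ψ = [3, 3, 3, 3]  (obs o_2=1)
t=3: δ = [2.592e-05, 5.184e-05, 5.184e-05, 3.456e-05]  ψ = [1, 1, 0, 1]  (obs o_3=3)
t=4: δ = [4.666e-06, 3.110e-06, 3.110e-06, 4.147e-06]  ψ = [1, 2, 2, 1]  (obs o_4=2)
t=5: δ = [9.331e-08, 4.977e-07, 3.732e-07, 1.866e-07]  ψ = [0, 3, 0, 0]  (obs o_5=3)
t=6: δ = [1.493e-08, 2.239e-08, 1.120e-08, 5.972e-08]  ψ = [1, 2, 2, 1]  (obs o_6=0)
backtrack: best end state = 3; path = [0, 3, 1, 1, 3, 1, 3]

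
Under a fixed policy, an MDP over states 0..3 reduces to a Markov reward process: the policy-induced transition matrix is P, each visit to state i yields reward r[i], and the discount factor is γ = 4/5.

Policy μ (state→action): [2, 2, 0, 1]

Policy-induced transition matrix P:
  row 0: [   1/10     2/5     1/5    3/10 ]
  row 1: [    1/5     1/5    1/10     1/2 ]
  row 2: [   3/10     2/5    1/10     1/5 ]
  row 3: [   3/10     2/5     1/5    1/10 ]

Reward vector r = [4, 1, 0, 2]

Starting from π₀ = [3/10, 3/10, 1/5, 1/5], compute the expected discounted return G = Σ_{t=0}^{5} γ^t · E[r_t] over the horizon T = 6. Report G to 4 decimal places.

t=0: π = [0.3000, 0.3000, 0.2000, 0.2000], E[r] = 1.9000, γ^t·E[r] = 1.900000, running G = 1.900000
t=1: π = [0.2100, 0.3400, 0.1500, 0.3000], E[r] = 1.7800, γ^t·E[r] = 1.424000, running G = 3.324000
t=2: π = [0.2240, 0.3320, 0.1510, 0.2930], E[r] = 1.8140, γ^t·E[r] = 1.160960, running G = 4.484960
t=3: π = [0.2220, 0.3336, 0.1517, 0.2927], E[r] = 1.8070, γ^t·E[r] = 0.925184, running G = 5.410144
t=4: π = [0.2222, 0.3333, 0.1515, 0.2930], E[r] = 1.8083, γ^t·E[r] = 0.740663, running G = 6.150807
t=5: π = [0.2222, 0.3333, 0.1515, 0.2929], E[r] = 1.8081, γ^t·E[r] = 0.592463, running G = 6.743270

G = 6.7433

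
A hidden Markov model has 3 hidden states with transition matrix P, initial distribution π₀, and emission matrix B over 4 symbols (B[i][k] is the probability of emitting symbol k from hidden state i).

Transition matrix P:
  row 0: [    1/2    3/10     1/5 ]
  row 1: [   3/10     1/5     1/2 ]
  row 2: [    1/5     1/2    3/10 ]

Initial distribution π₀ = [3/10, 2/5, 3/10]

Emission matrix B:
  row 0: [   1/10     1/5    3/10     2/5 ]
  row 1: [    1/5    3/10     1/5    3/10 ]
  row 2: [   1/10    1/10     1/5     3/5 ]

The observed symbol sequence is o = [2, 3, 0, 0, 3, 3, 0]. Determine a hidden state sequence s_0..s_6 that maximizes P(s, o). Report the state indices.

path = [1, 2, 1, 2, 1, 2, 1]

t=0: δ = [9.000e-02, 8.000e-02, 6.000e-02]  (obs o_0=2)
t=1: δ = [1.800e-02, 9.000e-03, 2.400e-02]  ψ = [0, 2, 1]  (obs o_1=3)
t=2: δ = [9.000e-04, 2.400e-03, 7.200e-04]  ψ = [0, 2, 2]  (obs o_2=0)
t=3: δ = [7.200e-05, 9.600e-05, 1.200e-04]  ψ = [1, 1, 1]  (obs o_3=0)
t=4: δ = [1.440e-05, 1.800e-05, 2.880e-05]  ψ = [0, 2, 1]  (obs o_4=3)
t=5: δ = [2.880e-06, 4.320e-06, 5.400e-06]  ψ = [0, 2, 1]  (obs o_5=3)
t=6: δ = [1.440e-07, 5.400e-07, 2.160e-07]  ψ = [0, 2, 1]  (obs o_6=0)
backtrack: best end state = 1; path = [1, 2, 1, 2, 1, 2, 1]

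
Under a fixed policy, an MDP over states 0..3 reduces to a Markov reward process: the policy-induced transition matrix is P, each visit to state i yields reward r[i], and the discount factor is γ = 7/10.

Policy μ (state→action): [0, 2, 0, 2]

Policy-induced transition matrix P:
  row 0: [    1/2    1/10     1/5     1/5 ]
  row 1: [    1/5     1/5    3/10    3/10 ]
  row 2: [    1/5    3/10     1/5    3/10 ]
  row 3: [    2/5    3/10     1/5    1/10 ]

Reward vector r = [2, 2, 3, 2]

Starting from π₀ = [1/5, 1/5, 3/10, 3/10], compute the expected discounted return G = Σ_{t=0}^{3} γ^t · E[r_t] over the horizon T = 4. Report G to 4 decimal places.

G = 5.7056

t=0: π = [0.2000, 0.2000, 0.3000, 0.3000], E[r] = 2.3000, γ^t·E[r] = 2.300000, running G = 2.300000
t=1: π = [0.3200, 0.2400, 0.2200, 0.2200], E[r] = 2.2200, γ^t·E[r] = 1.554000, running G = 3.854000
t=2: π = [0.3400, 0.2120, 0.2240, 0.2240], E[r] = 2.2240, γ^t·E[r] = 1.089760, running G = 4.943760
t=3: π = [0.3468, 0.2108, 0.2212, 0.2212], E[r] = 2.2212, γ^t·E[r] = 0.761872, running G = 5.705632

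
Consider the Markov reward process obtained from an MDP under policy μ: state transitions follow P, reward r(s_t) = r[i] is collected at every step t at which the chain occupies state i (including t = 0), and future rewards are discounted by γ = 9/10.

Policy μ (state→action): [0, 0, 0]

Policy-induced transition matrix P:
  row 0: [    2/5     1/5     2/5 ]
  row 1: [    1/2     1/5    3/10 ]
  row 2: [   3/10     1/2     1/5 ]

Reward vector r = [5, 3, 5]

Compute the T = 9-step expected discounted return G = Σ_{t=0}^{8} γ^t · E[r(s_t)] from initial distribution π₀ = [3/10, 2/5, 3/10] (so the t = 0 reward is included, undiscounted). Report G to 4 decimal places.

G = 26.8369

t=0: π = [0.3000, 0.4000, 0.3000], E[r] = 4.2000, γ^t·E[r] = 4.200000, running G = 4.200000
t=1: π = [0.4100, 0.2900, 0.3000], E[r] = 4.4200, γ^t·E[r] = 3.978000, running G = 8.178000
t=2: π = [0.3990, 0.2900, 0.3110], E[r] = 4.4200, γ^t·E[r] = 3.580200, running G = 11.758200
t=3: π = [0.3979, 0.2933, 0.3088], E[r] = 4.4134, γ^t·E[r] = 3.217369, running G = 14.975569
t=4: π = [0.3985, 0.2926, 0.3089], E[r] = 4.4147, γ^t·E[r] = 2.896498, running G = 17.872066
t=5: π = [0.3984, 0.2927, 0.3090], E[r] = 4.4147, γ^t·E[r] = 2.606809, running G = 20.478875
t=6: π = [0.3984, 0.2927, 0.3089], E[r] = 4.4146, γ^t·E[r] = 2.346114, running G = 22.824990
t=7: π = [0.3984, 0.2927, 0.3089], E[r] = 4.4146, γ^t·E[r] = 2.111506, running G = 24.936496
t=8: π = [0.3984, 0.2927, 0.3089], E[r] = 4.4146, γ^t·E[r] = 1.900355, running G = 26.836851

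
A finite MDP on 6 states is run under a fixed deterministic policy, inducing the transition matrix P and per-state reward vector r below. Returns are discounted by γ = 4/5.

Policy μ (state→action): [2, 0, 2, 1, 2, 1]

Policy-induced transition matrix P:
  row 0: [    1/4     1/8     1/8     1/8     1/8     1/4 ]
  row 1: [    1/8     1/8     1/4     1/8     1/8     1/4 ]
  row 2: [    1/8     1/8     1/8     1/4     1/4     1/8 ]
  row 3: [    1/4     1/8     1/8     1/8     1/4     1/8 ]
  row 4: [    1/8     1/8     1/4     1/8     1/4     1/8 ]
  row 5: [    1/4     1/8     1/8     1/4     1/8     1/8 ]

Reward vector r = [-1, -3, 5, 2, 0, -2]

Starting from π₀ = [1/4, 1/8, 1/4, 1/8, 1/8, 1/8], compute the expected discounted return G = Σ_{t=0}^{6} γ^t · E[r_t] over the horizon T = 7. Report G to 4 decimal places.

G = 1.3578

t=0: π = [0.2500, 0.1250, 0.2500, 0.1250, 0.1250, 0.1250], E[r] = 0.6250, γ^t·E[r] = 0.625000, running G = 0.625000
t=1: π = [0.1875, 0.1250, 0.1563, 0.1719, 0.1875, 0.1719], E[r] = 0.2188, γ^t·E[r] = 0.175000, running G = 0.800000
t=2: π = [0.1914, 0.1250, 0.1641, 0.1660, 0.1895, 0.1641], E[r] = 0.2578, γ^t·E[r] = 0.165000, running G = 0.965000
t=3: π = [0.1902, 0.1250, 0.1643, 0.1660, 0.1899, 0.1646], E[r] = 0.2593, γ^t·E[r] = 0.132750, running G = 1.097750
t=4: π = [0.1901, 0.1250, 0.1644, 0.1661, 0.1900, 0.1644], E[r] = 0.2602, γ^t·E[r] = 0.106563, running G = 1.204313
t=5: π = [0.1901, 0.1250, 0.1644, 0.1661, 0.1901, 0.1644], E[r] = 0.2602, γ^t·E[r] = 0.085275, running G = 1.289588
t=6: π = [0.1901, 0.1250, 0.1644, 0.1661, 0.1901, 0.1644], E[r] = 0.2603, γ^t·E[r] = 0.068228, running G = 1.357815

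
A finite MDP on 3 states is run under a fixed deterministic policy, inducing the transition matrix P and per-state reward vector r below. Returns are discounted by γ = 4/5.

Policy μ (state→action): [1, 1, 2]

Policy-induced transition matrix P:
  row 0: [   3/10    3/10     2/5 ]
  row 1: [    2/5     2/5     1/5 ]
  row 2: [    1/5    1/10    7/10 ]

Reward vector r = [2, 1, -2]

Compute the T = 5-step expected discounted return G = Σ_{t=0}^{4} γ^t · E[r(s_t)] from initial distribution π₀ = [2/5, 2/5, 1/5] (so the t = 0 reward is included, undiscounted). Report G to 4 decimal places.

G = 0.7184

t=0: π = [0.4000, 0.4000, 0.2000], E[r] = 0.8000, γ^t·E[r] = 0.800000, running G = 0.800000
t=1: π = [0.3200, 0.3000, 0.3800], E[r] = 0.1800, γ^t·E[r] = 0.144000, running G = 0.944000
t=2: π = [0.2920, 0.2540, 0.4540], E[r] = -0.0700, γ^t·E[r] = -0.044800, running G = 0.899200
t=3: π = [0.2800, 0.2346, 0.4854], E[r] = -0.1762, γ^t·E[r] = -0.090214, running G = 0.808986
t=4: π = [0.2749, 0.2264, 0.4987], E[r] = -0.2212, γ^t·E[r] = -0.090595, running G = 0.718390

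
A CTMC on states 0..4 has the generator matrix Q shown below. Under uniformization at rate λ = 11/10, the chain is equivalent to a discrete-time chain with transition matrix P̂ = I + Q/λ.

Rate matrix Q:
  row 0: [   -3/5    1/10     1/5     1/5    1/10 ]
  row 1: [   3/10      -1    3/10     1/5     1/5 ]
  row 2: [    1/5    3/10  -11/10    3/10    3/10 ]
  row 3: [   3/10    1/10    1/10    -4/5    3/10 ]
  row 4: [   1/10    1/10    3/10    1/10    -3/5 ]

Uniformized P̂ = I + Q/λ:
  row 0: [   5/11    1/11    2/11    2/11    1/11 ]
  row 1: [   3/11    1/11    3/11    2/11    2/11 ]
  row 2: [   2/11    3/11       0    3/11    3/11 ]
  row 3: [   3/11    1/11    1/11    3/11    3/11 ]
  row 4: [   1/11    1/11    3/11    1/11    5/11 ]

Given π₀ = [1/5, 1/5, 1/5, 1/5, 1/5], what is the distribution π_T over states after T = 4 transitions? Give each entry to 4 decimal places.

π = [0.2564, 0.1215, 0.1687, 0.1906, 0.2627]

t=0: π = [0.2000, 0.2000, 0.2000, 0.2000, 0.2000]
t=1: π = [0.2545, 0.1273, 0.1636, 0.2000, 0.2545]
t=2: π = [0.2579, 0.1207, 0.1686, 0.1917, 0.2612]
t=3: π = [0.2568, 0.1216, 0.1684, 0.1908, 0.2624]
t=4: π = [0.2564, 0.1215, 0.1687, 0.1906, 0.2627]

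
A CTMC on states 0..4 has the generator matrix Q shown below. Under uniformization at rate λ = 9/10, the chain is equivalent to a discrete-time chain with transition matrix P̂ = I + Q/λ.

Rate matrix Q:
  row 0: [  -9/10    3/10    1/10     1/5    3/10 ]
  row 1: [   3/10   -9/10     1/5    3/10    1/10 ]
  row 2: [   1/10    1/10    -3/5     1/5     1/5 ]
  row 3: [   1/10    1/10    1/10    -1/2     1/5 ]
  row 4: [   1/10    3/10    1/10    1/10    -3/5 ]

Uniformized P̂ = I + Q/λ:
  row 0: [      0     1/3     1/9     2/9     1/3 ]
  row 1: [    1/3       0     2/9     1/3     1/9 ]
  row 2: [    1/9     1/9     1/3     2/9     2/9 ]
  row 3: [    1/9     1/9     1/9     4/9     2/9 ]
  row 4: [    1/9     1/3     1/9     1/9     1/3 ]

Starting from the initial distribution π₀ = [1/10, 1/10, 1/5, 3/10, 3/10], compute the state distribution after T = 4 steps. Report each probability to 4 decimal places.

t=0: π = [0.1000, 0.1000, 0.2000, 0.3000, 0.3000]
t=1: π = [0.1222, 0.1889, 0.1667, 0.2667, 0.2556]
t=2: π = [0.1395, 0.1741, 0.1691, 0.2741, 0.2432]
t=3: π = [0.1343, 0.1768, 0.1680, 0.2754, 0.2454]
t=4: π = [0.1355, 0.1758, 0.1681, 0.2758, 0.2448]

π = [0.1355, 0.1758, 0.1681, 0.2758, 0.2448]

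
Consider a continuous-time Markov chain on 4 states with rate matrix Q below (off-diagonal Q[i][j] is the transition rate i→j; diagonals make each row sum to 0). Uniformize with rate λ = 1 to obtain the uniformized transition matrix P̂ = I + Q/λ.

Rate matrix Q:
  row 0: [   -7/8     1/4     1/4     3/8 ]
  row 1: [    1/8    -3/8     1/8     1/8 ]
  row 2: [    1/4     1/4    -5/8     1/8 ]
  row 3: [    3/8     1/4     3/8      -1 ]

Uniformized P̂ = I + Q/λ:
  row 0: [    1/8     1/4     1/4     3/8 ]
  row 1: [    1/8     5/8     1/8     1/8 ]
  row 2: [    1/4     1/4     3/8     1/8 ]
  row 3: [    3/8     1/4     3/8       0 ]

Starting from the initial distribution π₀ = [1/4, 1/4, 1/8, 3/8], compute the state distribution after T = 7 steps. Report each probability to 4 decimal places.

t=0: π = [0.2500, 0.2500, 0.1250, 0.3750]
t=1: π = [0.2344, 0.3438, 0.2813, 0.1406]
t=2: π = [0.1953, 0.3789, 0.2598, 0.1660]
t=3: π = [0.1990, 0.3921, 0.2559, 0.1531]
t=4: π = [0.1953, 0.3970, 0.2521, 0.1556]
t=5: π = [0.1954, 0.3989, 0.2513, 0.1544]
t=6: π = [0.1950, 0.3996, 0.2509, 0.1546]
t=7: π = [0.1950, 0.3998, 0.2507, 0.1544]

π = [0.1950, 0.3998, 0.2507, 0.1544]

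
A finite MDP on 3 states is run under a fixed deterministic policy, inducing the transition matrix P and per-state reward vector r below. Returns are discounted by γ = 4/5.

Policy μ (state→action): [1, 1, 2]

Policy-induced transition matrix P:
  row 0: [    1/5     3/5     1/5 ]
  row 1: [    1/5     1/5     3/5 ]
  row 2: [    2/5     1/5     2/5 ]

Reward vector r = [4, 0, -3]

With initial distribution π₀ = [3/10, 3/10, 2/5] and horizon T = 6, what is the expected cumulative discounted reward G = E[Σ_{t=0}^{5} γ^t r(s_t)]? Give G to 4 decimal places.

t=0: π = [0.3000, 0.3000, 0.4000], E[r] = 0.0000, γ^t·E[r] = 0.000000, running G = 0.000000
t=1: π = [0.2800, 0.3200, 0.4000], E[r] = -0.0800, γ^t·E[r] = -0.064000, running G = -0.064000
t=2: π = [0.2800, 0.3120, 0.4080], E[r] = -0.1040, γ^t·E[r] = -0.066560, running G = -0.130560
t=3: π = [0.2816, 0.3120, 0.4064], E[r] = -0.0928, γ^t·E[r] = -0.047514, running G = -0.178074
t=4: π = [0.2813, 0.3126, 0.4061], E[r] = -0.0931, γ^t·E[r] = -0.038142, running G = -0.216216
t=5: π = [0.2812, 0.3125, 0.4063], E[r] = -0.0940, γ^t·E[r] = -0.030786, running G = -0.247002

G = -0.2470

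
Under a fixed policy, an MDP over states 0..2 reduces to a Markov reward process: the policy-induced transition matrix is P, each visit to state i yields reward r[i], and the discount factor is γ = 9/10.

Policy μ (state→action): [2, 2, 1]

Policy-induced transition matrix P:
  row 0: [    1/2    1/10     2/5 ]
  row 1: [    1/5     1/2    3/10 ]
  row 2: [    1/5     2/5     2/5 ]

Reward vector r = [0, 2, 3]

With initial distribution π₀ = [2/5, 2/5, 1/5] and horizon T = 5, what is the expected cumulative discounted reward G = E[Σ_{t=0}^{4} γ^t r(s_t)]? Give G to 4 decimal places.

G = 6.8665

t=0: π = [0.4000, 0.4000, 0.2000], E[r] = 1.4000, γ^t·E[r] = 1.400000, running G = 1.400000
t=1: π = [0.3200, 0.3200, 0.3600], E[r] = 1.7200, γ^t·E[r] = 1.548000, running G = 2.948000
t=2: π = [0.2960, 0.3360, 0.3680], E[r] = 1.7760, γ^t·E[r] = 1.438560, running G = 4.386560
t=3: π = [0.2888, 0.3448, 0.3664], E[r] = 1.7888, γ^t·E[r] = 1.304035, running G = 5.690595
t=4: π = [0.2866, 0.3478, 0.3655], E[r] = 1.7922, γ^t·E[r] = 1.175889, running G = 6.866484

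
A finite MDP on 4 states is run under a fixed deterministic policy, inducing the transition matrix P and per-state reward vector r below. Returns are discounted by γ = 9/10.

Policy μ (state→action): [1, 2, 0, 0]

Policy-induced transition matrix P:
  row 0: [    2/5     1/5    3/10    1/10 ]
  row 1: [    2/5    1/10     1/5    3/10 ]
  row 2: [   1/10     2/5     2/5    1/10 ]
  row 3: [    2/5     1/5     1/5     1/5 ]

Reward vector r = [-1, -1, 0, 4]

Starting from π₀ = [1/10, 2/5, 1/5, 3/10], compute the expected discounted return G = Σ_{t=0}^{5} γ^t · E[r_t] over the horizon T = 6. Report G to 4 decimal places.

t=0: π = [0.1000, 0.4000, 0.2000, 0.3000], E[r] = 0.7000, γ^t·E[r] = 0.700000, running G = 0.700000
t=1: π = [0.3400, 0.2000, 0.2500, 0.2100], E[r] = 0.3000, γ^t·E[r] = 0.270000, running G = 0.970000
t=2: π = [0.3250, 0.2300, 0.2840, 0.1610], E[r] = 0.0890, γ^t·E[r] = 0.072090, running G = 1.042090
t=3: π = [0.3148, 0.2338, 0.2893, 0.1621], E[r] = 0.0998, γ^t·E[r] = 0.072754, running G = 1.114844
t=4: π = [0.3132, 0.2345, 0.2893, 0.1630], E[r] = 0.1042, γ^t·E[r] = 0.068359, running G = 1.183203
t=5: π = [0.3132, 0.2344, 0.2892, 0.1632], E[r] = 0.1052, γ^t·E[r] = 0.062092, running G = 1.245296

G = 1.2453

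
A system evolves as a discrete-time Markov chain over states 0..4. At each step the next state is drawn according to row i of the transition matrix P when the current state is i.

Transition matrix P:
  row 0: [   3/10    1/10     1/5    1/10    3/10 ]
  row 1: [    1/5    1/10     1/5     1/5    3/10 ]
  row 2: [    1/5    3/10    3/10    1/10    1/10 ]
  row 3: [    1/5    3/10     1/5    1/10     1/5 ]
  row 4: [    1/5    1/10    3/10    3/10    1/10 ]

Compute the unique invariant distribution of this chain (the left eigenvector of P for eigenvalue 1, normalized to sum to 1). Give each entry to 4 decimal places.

π = [0.2222, 0.1803, 0.2440, 0.1573, 0.1962]

Balance equations π_j = Σ_i π_i·P[i][j]:
  π_0 = 3/10·π_0 + 1/5·π_1 + 1/5·π_2 + 1/5·π_3 + 1/5·π_4
  π_1 = 1/10·π_0 + 1/10·π_1 + 3/10·π_2 + 3/10·π_3 + 1/10·π_4
  π_2 = 1/5·π_0 + 1/5·π_1 + 3/10·π_2 + 1/5·π_3 + 3/10·π_4
  π_3 = 1/10·π_0 + 1/5·π_1 + 1/10·π_2 + 1/10·π_3 + 3/10·π_4
  normalize: π_0 + π_1 + π_2 + π_3 + π_4 = 1
Solving the linear system gives exactly π = [2/9, 988/5481, 2675/10962, 862/5481, 239/1218].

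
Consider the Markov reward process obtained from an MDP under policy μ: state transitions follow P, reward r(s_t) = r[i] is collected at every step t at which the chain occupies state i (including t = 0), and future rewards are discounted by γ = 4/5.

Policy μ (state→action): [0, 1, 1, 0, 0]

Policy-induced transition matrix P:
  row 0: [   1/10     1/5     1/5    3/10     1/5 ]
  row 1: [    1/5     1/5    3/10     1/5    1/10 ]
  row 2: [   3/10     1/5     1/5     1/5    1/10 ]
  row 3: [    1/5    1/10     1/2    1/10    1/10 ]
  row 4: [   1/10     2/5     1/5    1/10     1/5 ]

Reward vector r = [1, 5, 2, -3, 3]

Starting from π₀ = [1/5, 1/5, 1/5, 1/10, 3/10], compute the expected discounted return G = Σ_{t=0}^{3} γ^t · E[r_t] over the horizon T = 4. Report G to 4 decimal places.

t=0: π = [0.2000, 0.2000, 0.2000, 0.1000, 0.3000], E[r] = 2.2000, γ^t·E[r] = 2.200000, running G = 2.200000
t=1: π = [0.1700, 0.2500, 0.2500, 0.1800, 0.1500], E[r] = 1.8300, γ^t·E[r] = 1.464000, running G = 3.664000
t=2: π = [0.1930, 0.2120, 0.2790, 0.1840, 0.1320], E[r] = 1.6550, γ^t·E[r] = 1.059200, running G = 4.723200
t=3: π = [0.1954, 0.2080, 0.2764, 0.1877, 0.1325], E[r] = 1.6226, γ^t·E[r] = 0.830771, running G = 5.553971

G = 5.5540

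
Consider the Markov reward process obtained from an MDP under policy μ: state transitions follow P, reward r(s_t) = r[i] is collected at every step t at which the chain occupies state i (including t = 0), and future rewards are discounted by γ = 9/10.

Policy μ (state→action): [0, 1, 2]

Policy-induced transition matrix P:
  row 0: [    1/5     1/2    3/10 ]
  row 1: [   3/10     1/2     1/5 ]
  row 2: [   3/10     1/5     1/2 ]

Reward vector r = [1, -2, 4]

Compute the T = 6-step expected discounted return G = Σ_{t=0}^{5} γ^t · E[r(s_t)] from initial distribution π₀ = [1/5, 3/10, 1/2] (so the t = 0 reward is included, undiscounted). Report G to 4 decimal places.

t=0: π = [0.2000, 0.3000, 0.5000], E[r] = 1.6000, γ^t·E[r] = 1.600000, running G = 1.600000
t=1: π = [0.2800, 0.3500, 0.3700], E[r] = 1.0600, γ^t·E[r] = 0.954000, running G = 2.554000
t=2: π = [0.2720, 0.3890, 0.3390], E[r] = 0.8500, γ^t·E[r] = 0.688500, running G = 3.242500
t=3: π = [0.2728, 0.3983, 0.3289], E[r] = 0.7918, γ^t·E[r] = 0.577222, running G = 3.819722
t=4: π = [0.2727, 0.4013, 0.3260], E[r] = 0.7739, γ^t·E[r] = 0.507730, running G = 4.327452
t=5: π = [0.2727, 0.4022, 0.3251], E[r] = 0.7685, γ^t·E[r] = 0.453807, running G = 4.781259

G = 4.7813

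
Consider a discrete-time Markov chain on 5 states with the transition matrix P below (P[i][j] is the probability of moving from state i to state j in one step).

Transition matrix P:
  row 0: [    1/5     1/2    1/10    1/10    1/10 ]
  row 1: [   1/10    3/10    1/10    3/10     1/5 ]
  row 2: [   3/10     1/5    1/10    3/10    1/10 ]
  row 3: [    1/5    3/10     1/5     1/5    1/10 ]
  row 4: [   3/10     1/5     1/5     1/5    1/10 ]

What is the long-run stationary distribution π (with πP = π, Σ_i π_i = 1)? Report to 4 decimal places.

Balance equations π_j = Σ_i π_i·P[i][j]:
  π_0 = 1/5·π_0 + 1/10·π_1 + 3/10·π_2 + 1/5·π_3 + 3/10·π_4
  π_1 = 1/2·π_0 + 3/10·π_1 + 1/5·π_2 + 3/10·π_3 + 1/5·π_4
  π_2 = 1/10·π_0 + 1/10·π_1 + 1/10·π_2 + 1/5·π_3 + 1/5·π_4
  π_3 = 1/10·π_0 + 3/10·π_1 + 3/10·π_2 + 1/5·π_3 + 1/5·π_4
  normalize: π_0 + π_1 + π_2 + π_3 + π_4 = 1
Solving the linear system gives exactly π = [1108/5669, 1771/5669, 769/5669, 1277/5669, 744/5669].

π = [0.1954, 0.3124, 0.1357, 0.2253, 0.1312]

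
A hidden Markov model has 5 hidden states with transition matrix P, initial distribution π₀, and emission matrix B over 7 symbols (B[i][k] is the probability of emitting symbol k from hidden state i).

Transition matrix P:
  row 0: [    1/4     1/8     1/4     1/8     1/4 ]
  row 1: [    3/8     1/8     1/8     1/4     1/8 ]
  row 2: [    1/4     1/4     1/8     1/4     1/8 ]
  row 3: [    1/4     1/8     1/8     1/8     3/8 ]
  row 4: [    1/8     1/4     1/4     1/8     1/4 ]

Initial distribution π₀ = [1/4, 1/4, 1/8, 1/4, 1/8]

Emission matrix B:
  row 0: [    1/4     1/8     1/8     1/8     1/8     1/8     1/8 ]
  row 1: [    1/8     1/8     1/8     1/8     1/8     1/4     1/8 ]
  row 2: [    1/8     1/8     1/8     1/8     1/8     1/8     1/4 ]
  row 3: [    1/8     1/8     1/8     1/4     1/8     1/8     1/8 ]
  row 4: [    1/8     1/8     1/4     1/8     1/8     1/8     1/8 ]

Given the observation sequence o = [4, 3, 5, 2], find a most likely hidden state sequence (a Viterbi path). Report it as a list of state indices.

t=0: δ = [3.125e-02, 3.125e-02, 1.562e-02, 3.125e-02, 1.562e-02]  (obs o_0=4)
t=1: δ = [1.465e-03, 4.883e-04, 9.766e-04, 1.953e-03, 1.465e-03]  ψ = [1, 0, 0, 1, 3]  (obs o_1=3)
t=2: δ = [6.104e-05, 9.155e-05, 4.578e-05, 3.052e-05, 9.155e-05]  ψ = [3, 4, 0, 2, 3]  (obs o_2=5)
t=3: δ = [4.292e-06, 2.861e-06, 2.861e-06, 2.861e-06, 5.722e-06]  ψ = [1, 4, 4, 1, 4]  (obs o_3=2)
backtrack: best end state = 4; path = [1, 3, 4, 4]

path = [1, 3, 4, 4]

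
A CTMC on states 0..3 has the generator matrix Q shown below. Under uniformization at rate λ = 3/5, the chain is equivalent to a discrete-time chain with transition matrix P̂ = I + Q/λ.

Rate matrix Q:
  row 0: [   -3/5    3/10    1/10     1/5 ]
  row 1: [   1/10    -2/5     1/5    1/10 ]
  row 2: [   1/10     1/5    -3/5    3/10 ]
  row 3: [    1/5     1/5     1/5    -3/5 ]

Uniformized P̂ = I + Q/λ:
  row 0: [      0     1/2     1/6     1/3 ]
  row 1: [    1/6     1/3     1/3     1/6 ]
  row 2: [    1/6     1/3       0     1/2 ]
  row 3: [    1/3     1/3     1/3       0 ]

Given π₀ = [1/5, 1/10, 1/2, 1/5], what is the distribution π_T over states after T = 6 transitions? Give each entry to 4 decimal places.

t=0: π = [0.2000, 0.1000, 0.5000, 0.2000]
t=1: π = [0.1667, 0.3667, 0.1333, 0.3333]
t=2: π = [0.1944, 0.3611, 0.2611, 0.1833]
t=3: π = [0.1648, 0.3657, 0.2139, 0.2556]
t=4: π = [0.1818, 0.3608, 0.2346, 0.2228]
t=5: π = [0.1735, 0.3636, 0.2248, 0.2380]
t=6: π = [0.1774, 0.3623, 0.2295, 0.2309]

π = [0.1774, 0.3623, 0.2295, 0.2309]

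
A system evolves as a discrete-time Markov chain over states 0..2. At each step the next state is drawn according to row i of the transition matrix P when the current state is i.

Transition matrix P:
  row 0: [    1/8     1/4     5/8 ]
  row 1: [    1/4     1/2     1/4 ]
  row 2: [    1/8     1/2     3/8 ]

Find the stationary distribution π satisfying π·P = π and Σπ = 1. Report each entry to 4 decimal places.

π = [0.1818, 0.4545, 0.3636]

Balance equations π_j = Σ_i π_i·P[i][j]:
  π_0 = 1/8·π_0 + 1/4·π_1 + 1/8·π_2
  π_1 = 1/4·π_0 + 1/2·π_1 + 1/2·π_2
  normalize: π_0 + π_1 + π_2 = 1
Solving the linear system gives exactly π = [2/11, 5/11, 4/11].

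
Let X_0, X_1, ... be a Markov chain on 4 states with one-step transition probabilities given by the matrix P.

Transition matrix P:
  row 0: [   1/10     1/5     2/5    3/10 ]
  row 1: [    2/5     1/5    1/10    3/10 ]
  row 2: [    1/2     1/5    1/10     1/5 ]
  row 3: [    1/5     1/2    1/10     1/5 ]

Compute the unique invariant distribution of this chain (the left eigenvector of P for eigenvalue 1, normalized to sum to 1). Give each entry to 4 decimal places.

π = [0.2825, 0.2768, 0.1848, 0.2559]

Balance equations π_j = Σ_i π_i·P[i][j]:
  π_0 = 1/10·π_0 + 2/5·π_1 + 1/2·π_2 + 1/5·π_3
  π_1 = 1/5·π_0 + 1/5·π_1 + 1/5·π_2 + 1/2·π_3
  π_2 = 2/5·π_0 + 1/10·π_1 + 1/10·π_2 + 1/10·π_3
  normalize: π_0 + π_1 + π_2 + π_3 = 1
Solving the linear system gives exactly π = [393/1391, 385/1391, 257/1391, 356/1391].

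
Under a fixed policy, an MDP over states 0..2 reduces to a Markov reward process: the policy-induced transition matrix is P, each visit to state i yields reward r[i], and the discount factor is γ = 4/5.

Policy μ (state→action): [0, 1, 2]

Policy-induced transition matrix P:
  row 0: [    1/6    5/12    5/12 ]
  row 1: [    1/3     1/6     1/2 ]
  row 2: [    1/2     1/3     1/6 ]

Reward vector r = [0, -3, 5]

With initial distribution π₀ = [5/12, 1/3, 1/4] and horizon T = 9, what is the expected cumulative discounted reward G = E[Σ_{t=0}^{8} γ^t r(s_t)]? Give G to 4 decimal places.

G = 3.1397

t=0: π = [0.4167, 0.3333, 0.2500], E[r] = 0.2500, γ^t·E[r] = 0.250000, running G = 0.250000
t=1: π = [0.3056, 0.3125, 0.3819], E[r] = 0.9722, γ^t·E[r] = 0.777778, running G = 1.027778
t=2: π = [0.3461, 0.3067, 0.3472], E[r] = 0.8160, γ^t·E[r] = 0.522222, running G = 1.550000
t=3: π = [0.3335, 0.3111, 0.3554], E[r] = 0.8439, γ^t·E[r] = 0.432099, running G = 1.982099
t=4: π = [0.3370, 0.3093, 0.3537], E[r] = 0.8408, γ^t·E[r] = 0.344395, running G = 2.326494
t=5: π = [0.3361, 0.3099, 0.3540], E[r] = 0.8404, γ^t·E[r] = 0.275393, running G = 2.601887
t=6: π = [0.3363, 0.3097, 0.3540], E[r] = 0.8408, γ^t·E[r] = 0.220421, running G = 2.822308
t=7: π = [0.3363, 0.3097, 0.3540], E[r] = 0.8407, γ^t·E[r] = 0.176300, running G = 2.998607
t=8: π = [0.3363, 0.3097, 0.3540], E[r] = 0.8407, γ^t·E[r] = 0.141050, running G = 3.139657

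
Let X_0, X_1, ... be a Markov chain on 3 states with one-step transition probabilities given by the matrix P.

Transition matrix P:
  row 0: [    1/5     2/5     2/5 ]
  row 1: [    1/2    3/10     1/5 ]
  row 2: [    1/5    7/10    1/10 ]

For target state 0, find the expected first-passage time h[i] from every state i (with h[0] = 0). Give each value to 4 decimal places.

First-step conditioning: h[0] = 0; for i ≠ 0, h[i] = 1 + Σ_k P[i][k]·h[k].
  h[1] = 1 + 3/10·h[1] + 1/5·h[2]
  h[2] = 1 + 7/10·h[1] + 1/10·h[2]
Solving the 2×2 linear system over states ≠ 0 gives exactly h = [0, 110/49, 20/7] (h[0] = 0 is the target).

h = [0.0000, 2.2449, 2.8571]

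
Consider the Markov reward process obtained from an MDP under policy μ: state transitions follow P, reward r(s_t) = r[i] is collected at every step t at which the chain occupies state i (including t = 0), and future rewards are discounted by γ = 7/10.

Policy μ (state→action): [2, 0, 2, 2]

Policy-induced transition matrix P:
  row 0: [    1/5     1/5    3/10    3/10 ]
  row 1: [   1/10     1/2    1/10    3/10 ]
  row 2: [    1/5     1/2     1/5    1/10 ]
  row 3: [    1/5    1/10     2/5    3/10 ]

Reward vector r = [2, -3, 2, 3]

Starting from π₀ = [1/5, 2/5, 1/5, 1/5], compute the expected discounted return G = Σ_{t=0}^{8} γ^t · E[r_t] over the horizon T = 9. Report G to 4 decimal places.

t=0: π = [0.2000, 0.4000, 0.2000, 0.2000], E[r] = 0.2000, γ^t·E[r] = 0.200000, running G = 0.200000
t=1: π = [0.1600, 0.3600, 0.2200, 0.2600], E[r] = 0.4600, γ^t·E[r] = 0.322000, running G = 0.522000
t=2: π = [0.1640, 0.3480, 0.2320, 0.2560], E[r] = 0.5160, γ^t·E[r] = 0.252840, running G = 0.774840
t=3: π = [0.1652, 0.3484, 0.2328, 0.2536], E[r] = 0.5116, γ^t·E[r] = 0.175479, running G = 0.950319
t=4: π = [0.1652, 0.3490, 0.2324, 0.2534], E[r] = 0.5084, γ^t·E[r] = 0.122076, running G = 1.072395
t=5: π = [0.1651, 0.3491, 0.2323, 0.2535], E[r] = 0.5081, γ^t·E[r] = 0.085403, running G = 1.157798
t=6: π = [0.1651, 0.3491, 0.2323, 0.2535], E[r] = 0.5082, γ^t·E[r] = 0.059793, running G = 1.217591
t=7: π = [0.1651, 0.3491, 0.2323, 0.2535], E[r] = 0.5083, γ^t·E[r] = 0.041857, running G = 1.259448
t=8: π = [0.1651, 0.3491, 0.2323, 0.2535], E[r] = 0.5083, γ^t·E[r] = 0.029300, running G = 1.288748

G = 1.2887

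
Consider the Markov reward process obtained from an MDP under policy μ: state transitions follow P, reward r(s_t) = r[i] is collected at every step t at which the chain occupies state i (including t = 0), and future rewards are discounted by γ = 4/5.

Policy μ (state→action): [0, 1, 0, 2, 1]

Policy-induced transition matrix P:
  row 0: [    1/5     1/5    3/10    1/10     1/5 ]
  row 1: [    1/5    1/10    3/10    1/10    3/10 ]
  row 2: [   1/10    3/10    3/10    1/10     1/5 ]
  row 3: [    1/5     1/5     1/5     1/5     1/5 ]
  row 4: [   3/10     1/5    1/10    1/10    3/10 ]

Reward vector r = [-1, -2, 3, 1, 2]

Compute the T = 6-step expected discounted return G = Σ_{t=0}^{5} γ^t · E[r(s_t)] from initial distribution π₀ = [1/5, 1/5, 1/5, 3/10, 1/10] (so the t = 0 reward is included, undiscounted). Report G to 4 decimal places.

t=0: π = [0.2000, 0.2000, 0.2000, 0.3000, 0.1000], E[r] = 0.5000, γ^t·E[r] = 0.500000, running G = 0.500000
t=1: π = [0.1900, 0.2000, 0.2500, 0.1300, 0.2300], E[r] = 0.7500, γ^t·E[r] = 0.600000, running G = 1.100000
t=2: π = [0.1980, 0.2050, 0.2410, 0.1130, 0.2430], E[r] = 0.7140, γ^t·E[r] = 0.456960, running G = 1.556960
t=3: π = [0.2002, 0.2036, 0.2401, 0.1113, 0.2448], E[r] = 0.7138, γ^t·E[r] = 0.365466, running G = 1.922426
t=4: π = [0.2005, 0.2037, 0.2399, 0.1111, 0.2448], E[r] = 0.7128, γ^t·E[r] = 0.291951, running G = 2.214376
t=5: π = [0.2005, 0.2036, 0.2399, 0.1111, 0.2448], E[r] = 0.7128, γ^t·E[r] = 0.233578, running G = 2.447954

G = 2.4480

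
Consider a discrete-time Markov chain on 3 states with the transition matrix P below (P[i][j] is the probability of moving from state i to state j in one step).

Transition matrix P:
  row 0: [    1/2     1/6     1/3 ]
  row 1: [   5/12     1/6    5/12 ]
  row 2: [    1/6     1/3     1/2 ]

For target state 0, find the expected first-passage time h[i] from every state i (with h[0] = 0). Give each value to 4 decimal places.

h = [0.0000, 3.3000, 4.2000]

First-step conditioning: h[0] = 0; for i ≠ 0, h[i] = 1 + Σ_k P[i][k]·h[k].
  h[1] = 1 + 1/6·h[1] + 5/12·h[2]
  h[2] = 1 + 1/3·h[1] + 1/2·h[2]
Solving the 2×2 linear system over states ≠ 0 gives exactly h = [0, 33/10, 21/5] (h[0] = 0 is the target).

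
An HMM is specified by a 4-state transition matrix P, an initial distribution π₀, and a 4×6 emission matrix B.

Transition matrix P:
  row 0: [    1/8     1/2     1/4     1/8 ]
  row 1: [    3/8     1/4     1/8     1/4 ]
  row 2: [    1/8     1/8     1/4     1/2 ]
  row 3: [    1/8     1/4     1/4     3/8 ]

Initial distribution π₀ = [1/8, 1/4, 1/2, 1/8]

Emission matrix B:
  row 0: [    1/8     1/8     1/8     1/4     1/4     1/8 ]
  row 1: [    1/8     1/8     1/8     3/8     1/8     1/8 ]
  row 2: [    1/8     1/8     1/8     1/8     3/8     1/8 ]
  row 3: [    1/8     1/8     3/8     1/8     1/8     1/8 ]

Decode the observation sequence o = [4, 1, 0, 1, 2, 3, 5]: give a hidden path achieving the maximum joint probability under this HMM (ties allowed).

path = [2, 3, 3, 3, 3, 1, 0]

t=0: δ = [3.125e-02, 3.125e-02, 1.875e-01, 1.562e-02]  (obs o_0=4)
t=1: δ = [2.930e-03, 2.930e-03, 5.859e-03, 1.172e-02]  ψ = [2, 2, 2, 2]  (obs o_1=1)
t=2: δ = [1.831e-04, 3.662e-04, 3.662e-04, 5.493e-04]  ψ = [3, 3, 3, 3]  (obs o_2=0)
t=3: δ = [1.717e-05, 1.717e-05, 1.717e-05, 2.575e-05]  ψ = [1, 3, 3, 3]  (obs o_3=1)
t=4: δ = [8.047e-07, 1.073e-06, 8.047e-07, 3.621e-06]  ψ = [1, 0, 3, 3]  (obs o_4=2)
t=5: δ = [1.132e-07, 3.395e-07, 1.132e-07, 1.697e-07]  ψ = [3, 3, 3, 3]  (obs o_5=3)
t=6: δ = [1.591e-08, 1.061e-08, 5.304e-09, 1.061e-08]  ψ = [1, 1, 1, 1]  (obs o_6=5)
backtrack: best end state = 0; path = [2, 3, 3, 3, 3, 1, 0]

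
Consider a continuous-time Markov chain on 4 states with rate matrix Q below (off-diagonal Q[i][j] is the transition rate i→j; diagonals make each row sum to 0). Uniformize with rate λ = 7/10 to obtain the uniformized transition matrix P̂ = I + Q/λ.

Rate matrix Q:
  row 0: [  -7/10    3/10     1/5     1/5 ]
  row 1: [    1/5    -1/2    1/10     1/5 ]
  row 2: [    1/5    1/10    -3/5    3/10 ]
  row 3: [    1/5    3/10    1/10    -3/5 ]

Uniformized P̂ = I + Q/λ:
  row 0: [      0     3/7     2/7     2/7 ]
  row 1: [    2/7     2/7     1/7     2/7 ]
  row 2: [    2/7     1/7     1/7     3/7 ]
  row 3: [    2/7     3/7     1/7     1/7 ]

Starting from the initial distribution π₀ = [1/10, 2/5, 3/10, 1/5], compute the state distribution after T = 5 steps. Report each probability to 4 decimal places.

π = [0.2225, 0.3311, 0.1745, 0.2719]

t=0: π = [0.1000, 0.4000, 0.3000, 0.2000]
t=1: π = [0.2571, 0.2857, 0.1571, 0.3000]
t=2: π = [0.2122, 0.3429, 0.1796, 0.2653]
t=3: π = [0.2251, 0.3283, 0.1732, 0.2735]
t=4: π = [0.2214, 0.3322, 0.1750, 0.2714]
t=5: π = [0.2225, 0.3311, 0.1745, 0.2719]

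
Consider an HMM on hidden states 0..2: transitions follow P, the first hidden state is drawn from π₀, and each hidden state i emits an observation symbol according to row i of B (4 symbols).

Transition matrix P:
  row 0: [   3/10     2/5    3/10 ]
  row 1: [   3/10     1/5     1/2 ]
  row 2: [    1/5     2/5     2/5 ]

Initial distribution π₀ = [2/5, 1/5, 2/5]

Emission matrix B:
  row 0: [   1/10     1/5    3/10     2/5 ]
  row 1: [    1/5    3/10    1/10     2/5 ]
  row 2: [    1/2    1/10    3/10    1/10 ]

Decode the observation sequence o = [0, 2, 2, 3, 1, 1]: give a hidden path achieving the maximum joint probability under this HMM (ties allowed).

path = [2, 2, 2, 1, 0, 1]

t=0: δ = [4.000e-02, 4.000e-02, 2.000e-01]  (obs o_0=0)
t=1: δ = [1.200e-02, 8.000e-03, 2.400e-02]  ψ = [2, 2, 2]  (obs o_1=2)
t=2: δ = [1.440e-03, 9.600e-04, 2.880e-03]  ψ = [2, 2, 2]  (obs o_2=2)
t=3: δ = [2.304e-04, 4.608e-04, 1.152e-04]  ψ = [2, 2, 2]  (obs o_3=3)
t=4: δ = [2.765e-05, 2.765e-05, 2.304e-05]  ψ = [1, 0, 1]  (obs o_4=1)
t=5: δ = [1.659e-06, 3.318e-06, 1.382e-06]  ψ = [0, 0, 1]  (obs o_5=1)
backtrack: best end state = 1; path = [2, 2, 2, 1, 0, 1]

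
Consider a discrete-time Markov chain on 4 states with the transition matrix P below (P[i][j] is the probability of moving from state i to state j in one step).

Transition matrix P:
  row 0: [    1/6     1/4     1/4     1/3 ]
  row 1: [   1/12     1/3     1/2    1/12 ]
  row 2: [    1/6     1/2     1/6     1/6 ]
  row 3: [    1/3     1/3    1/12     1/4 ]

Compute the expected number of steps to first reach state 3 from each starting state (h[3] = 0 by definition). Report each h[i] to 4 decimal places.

h = [5.2208, 6.9740, 6.4286, 0.0000]

First-step conditioning: h[3] = 0; for i ≠ 3, h[i] = 1 + Σ_k P[i][k]·h[k].
  h[0] = 1 + 1/6·h[0] + 1/4·h[1] + 1/4·h[2]
  h[1] = 1 + 1/12·h[0] + 1/3·h[1] + 1/2·h[2]
  h[2] = 1 + 1/6·h[0] + 1/2·h[1] + 1/6·h[2]
Solving the 3×3 linear system over states ≠ 3 gives exactly h = [402/77, 537/77, 45/7, 0] (h[3] = 0 is the target).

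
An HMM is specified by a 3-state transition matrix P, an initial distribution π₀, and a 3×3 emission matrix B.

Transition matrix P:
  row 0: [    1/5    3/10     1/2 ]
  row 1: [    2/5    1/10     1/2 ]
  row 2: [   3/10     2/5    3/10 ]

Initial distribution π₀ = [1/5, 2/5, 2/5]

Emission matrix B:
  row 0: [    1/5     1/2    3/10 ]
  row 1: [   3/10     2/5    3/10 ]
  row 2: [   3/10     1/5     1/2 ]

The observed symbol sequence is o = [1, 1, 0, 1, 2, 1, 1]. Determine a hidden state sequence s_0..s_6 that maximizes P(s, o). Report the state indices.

t=0: δ = [1.000e-01, 1.600e-01, 8.000e-02]  (obs o_0=1)
t=1: δ = [3.200e-02, 1.280e-02, 1.600e-02]  ψ = [1, 2, 1]  (obs o_1=1)
t=2: δ = [1.280e-03, 2.880e-03, 4.800e-03]  ψ = [0, 0, 0]  (obs o_2=0)
t=3: δ = [7.200e-04, 7.680e-04, 2.880e-04]  ψ = [2, 2, 1]  (obs o_3=1)
t=4: δ = [9.216e-05, 6.480e-05, 1.920e-04]  ψ = [1, 0, 1]  (obs o_4=2)
t=5: δ = [2.880e-05, 3.072e-05, 1.152e-05]  ψ = [2, 2, 2]  (obs o_5=1)
t=6: δ = [6.144e-06, 3.456e-06, 3.072e-06]  ψ = [1, 0, 1]  (obs o_6=1)
backtrack: best end state = 0; path = [1, 0, 2, 1, 2, 1, 0]

path = [1, 0, 2, 1, 2, 1, 0]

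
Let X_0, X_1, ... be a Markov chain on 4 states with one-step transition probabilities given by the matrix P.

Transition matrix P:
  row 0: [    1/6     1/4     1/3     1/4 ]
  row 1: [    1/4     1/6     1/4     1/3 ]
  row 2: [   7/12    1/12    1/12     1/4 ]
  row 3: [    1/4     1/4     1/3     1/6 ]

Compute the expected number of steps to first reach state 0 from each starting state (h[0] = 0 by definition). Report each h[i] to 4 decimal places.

First-step conditioning: h[0] = 0; for i ≠ 0, h[i] = 1 + Σ_k P[i][k]·h[k].
  h[1] = 1 + 1/6·h[1] + 1/4·h[2] + 1/3·h[3]
  h[2] = 1 + 1/12·h[1] + 1/12·h[2] + 1/4·h[3]
  h[3] = 1 + 1/4·h[1] + 1/3·h[2] + 1/6·h[3]
Solving the 3×3 linear system over states ≠ 0 gives exactly h = [0, 2364/775, 1692/775, 2316/775] (h[0] = 0 is the target).

h = [0.0000, 3.0503, 2.1832, 2.9884]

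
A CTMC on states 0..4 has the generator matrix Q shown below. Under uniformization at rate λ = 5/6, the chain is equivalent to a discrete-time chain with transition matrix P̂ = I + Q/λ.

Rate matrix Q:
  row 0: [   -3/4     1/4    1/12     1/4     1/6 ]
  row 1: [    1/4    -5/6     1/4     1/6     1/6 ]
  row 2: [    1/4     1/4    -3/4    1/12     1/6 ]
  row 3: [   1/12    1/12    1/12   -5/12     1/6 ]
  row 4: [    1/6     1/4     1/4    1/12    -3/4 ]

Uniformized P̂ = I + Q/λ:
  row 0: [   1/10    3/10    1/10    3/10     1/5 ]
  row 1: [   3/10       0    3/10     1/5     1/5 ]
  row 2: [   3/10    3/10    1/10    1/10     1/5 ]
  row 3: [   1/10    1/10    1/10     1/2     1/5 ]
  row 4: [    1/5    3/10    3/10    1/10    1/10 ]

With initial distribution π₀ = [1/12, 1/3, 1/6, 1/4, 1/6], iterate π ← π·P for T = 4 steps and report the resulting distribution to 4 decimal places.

π = [0.1910, 0.1917, 0.1737, 0.2618, 0.1818]

t=0: π = [0.0833, 0.3333, 0.1667, 0.2500, 0.1667]
t=1: π = [0.2167, 0.1500, 0.2000, 0.2500, 0.1833]
t=2: π = [0.1883, 0.2050, 0.1667, 0.2583, 0.1817]
t=3: π = [0.1925, 0.1868, 0.1773, 0.2615, 0.1818]
t=4: π = [0.1910, 0.1917, 0.1737, 0.2618, 0.1818]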